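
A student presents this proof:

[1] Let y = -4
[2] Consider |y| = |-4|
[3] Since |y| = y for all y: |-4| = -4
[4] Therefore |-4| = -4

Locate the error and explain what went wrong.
Step 3: Since |y| = y for all y: |-4| = -4

Step 3 incorrectly states that |y| = y for all y. The correct definition is |y| = y when y >= 0, and |y| = -y when y < 0. Since -4 < 0, we have |-4| = -(-4) = 4, not -4.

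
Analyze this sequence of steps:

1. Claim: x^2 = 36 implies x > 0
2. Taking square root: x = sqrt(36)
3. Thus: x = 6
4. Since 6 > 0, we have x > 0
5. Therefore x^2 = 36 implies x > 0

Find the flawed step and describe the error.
Step 2: Taking square root: x = sqrt(36)

Step 2 takes the square root and assumes the positive root only. The equation x^2 = 36 actually has two solutions: x = 6 and x = -6. The proof silently assumes x > 0 without justification, then uses this assumption to conclude x > 0, which is circular. The counterexample x = -6 shows the claim is false.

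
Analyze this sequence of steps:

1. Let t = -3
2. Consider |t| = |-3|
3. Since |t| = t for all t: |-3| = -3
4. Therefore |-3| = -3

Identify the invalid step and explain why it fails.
Step 3: Since |t| = t for all t: |-3| = -3

Step 3 incorrectly states that |t| = t for all t. The correct definition is |t| = t when t >= 0, and |t| = -t when t < 0. Since -3 < 0, we have |-3| = -(-3) = 3, not -3.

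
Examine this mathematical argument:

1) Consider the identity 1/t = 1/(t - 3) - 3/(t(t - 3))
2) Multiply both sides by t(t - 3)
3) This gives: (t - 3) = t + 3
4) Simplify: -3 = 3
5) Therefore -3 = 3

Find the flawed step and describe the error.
Step 3: This gives: (t - 3) = t + 3

Step 3 makes a sign error when clearing denominators. Multiplying -3/(t(t - 3)) by t(t - 3) gives -3, not +3. The correct result is (t - 3) = t - 3, which is trivially true, not (t - 3) = t + 3. (Step 1 is a valid identity: 1/(t - 3) - 3/(t(t - 3)) = (t - 3)/(t(t - 3)) = 1/t.)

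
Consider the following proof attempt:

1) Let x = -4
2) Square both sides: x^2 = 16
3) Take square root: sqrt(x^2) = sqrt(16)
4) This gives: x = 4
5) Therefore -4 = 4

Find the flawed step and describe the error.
Step 4: This gives: x = 4

Step 4 incorrectly states that sqrt(x^2) = x. The correct identity is sqrt(x^2) = |x|. Since x = -4 < 0, we have sqrt(x^2) = |-4| = 4, not x = -4.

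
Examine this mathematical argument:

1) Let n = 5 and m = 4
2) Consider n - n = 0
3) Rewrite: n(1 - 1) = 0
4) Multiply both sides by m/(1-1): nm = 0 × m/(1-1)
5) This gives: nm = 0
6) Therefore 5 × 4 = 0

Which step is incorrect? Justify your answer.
Step 4: Multiply both sides by m/(1-1): nm = 0 × m/(1-1)

Step 4 multiplies both sides by m/(1-1). However, 1-1 = 0, so this is multiplication by m/0, which is undefined. We cannot multiply by an undefined expression.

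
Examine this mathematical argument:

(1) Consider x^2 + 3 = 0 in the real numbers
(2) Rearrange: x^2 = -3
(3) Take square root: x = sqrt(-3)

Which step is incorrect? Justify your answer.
Step 3: Take square root: x = sqrt(-3)

Step 3 takes the square root of -3, which is negative. In the real number system, the square root of a negative number is undefined. The equation x^2 + 3 = 0 has no real solutions. Square roots of negative numbers only exist in the complex numbers.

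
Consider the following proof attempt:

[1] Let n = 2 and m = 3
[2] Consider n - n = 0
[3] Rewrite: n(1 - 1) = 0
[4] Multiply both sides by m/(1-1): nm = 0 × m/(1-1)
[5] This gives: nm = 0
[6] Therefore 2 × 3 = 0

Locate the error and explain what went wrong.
Step 4: Multiply both sides by m/(1-1): nm = 0 × m/(1-1)

Step 4 multiplies both sides by m/(1-1). However, 1-1 = 0, so this is multiplication by m/0, which is undefined. We cannot multiply by an undefined expression.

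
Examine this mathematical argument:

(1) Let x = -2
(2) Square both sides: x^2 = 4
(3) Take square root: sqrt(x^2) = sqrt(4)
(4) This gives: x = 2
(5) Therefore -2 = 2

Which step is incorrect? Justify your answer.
Step 4: This gives: x = 2

Step 4 incorrectly states that sqrt(x^2) = x. The correct identity is sqrt(x^2) = |x|. Since x = -2 < 0, we have sqrt(x^2) = |-2| = 2, not x = -2.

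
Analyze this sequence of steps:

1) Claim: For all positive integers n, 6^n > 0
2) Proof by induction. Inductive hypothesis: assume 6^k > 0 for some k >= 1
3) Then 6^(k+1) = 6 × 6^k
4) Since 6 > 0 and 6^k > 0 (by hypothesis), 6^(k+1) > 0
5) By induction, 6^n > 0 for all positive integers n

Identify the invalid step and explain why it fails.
Step 5: By induction, 6^n > 0 for all positive integers n

Step 5 concludes the proof by induction, but no base case was ever established. A valid induction proof requires: (1) a base case proving 6^1 > 0, and (2) an inductive step showing IF 6^k > 0 THEN 6^(k+1) > 0. Steps 2-4 correctly establish the inductive step, but without the base case the conclusion in step 5 does not follow.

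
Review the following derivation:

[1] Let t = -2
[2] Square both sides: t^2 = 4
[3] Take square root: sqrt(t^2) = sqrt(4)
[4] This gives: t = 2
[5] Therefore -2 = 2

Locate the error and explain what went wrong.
Step 4: This gives: t = 2

Step 4 incorrectly states that sqrt(t^2) = t. The correct identity is sqrt(t^2) = |t|. Since t = -2 < 0, we have sqrt(t^2) = |-2| = 2, not t = -2.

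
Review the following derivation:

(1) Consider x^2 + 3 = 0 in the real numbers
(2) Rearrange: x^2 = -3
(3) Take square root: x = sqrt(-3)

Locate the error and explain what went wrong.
Step 3: Take square root: x = sqrt(-3)

Step 3 takes the square root of -3, which is negative. In the real number system, the square root of a negative number is undefined. The equation x^2 + 3 = 0 has no real solutions. Square roots of negative numbers only exist in the complex numbers.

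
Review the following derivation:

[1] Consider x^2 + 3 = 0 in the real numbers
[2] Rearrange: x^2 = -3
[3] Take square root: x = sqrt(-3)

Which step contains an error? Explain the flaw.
Step 3: Take square root: x = sqrt(-3)

Step 3 takes the square root of -3, which is negative. In the real number system, the square root of a negative number is undefined. The equation x^2 + 3 = 0 has no real solutions. Square roots of negative numbers only exist in the complex numbers.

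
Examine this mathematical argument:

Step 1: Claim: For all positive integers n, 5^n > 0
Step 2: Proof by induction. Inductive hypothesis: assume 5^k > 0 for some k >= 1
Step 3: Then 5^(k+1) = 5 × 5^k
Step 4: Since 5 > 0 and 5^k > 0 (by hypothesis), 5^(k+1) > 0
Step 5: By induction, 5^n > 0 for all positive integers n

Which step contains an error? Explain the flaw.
Step 5: By induction, 5^n > 0 for all positive integers n

Step 5 concludes the proof by induction, but no base case was ever established. A valid induction proof requires: (1) a base case proving 5^1 > 0, and (2) an inductive step showing IF 5^k > 0 THEN 5^(k+1) > 0. Steps 2-4 correctly establish the inductive step, but without the base case the conclusion in step 5 does not follow.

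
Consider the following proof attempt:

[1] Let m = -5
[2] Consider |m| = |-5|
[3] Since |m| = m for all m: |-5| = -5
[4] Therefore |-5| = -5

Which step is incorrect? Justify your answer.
Step 3: Since |m| = m for all m: |-5| = -5

Step 3 incorrectly states that |m| = m for all m. The correct definition is |m| = m when m >= 0, and |m| = -m when m < 0. Since -5 < 0, we have |-5| = -(-5) = 5, not -5.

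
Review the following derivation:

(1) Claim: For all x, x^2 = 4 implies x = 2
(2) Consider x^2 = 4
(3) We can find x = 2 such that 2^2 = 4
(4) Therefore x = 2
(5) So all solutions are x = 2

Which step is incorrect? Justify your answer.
Step 4: Therefore x = 2

Step 4 incorrectly concludes that x = 2 is the only solution. The proof shows that x = 2 is A solution (existence), but does not show it is the ONLY solution (uniqueness). In fact, x = -2 is also a solution since (-2)^2 = 4. Finding one solution doesn't prove there are no others.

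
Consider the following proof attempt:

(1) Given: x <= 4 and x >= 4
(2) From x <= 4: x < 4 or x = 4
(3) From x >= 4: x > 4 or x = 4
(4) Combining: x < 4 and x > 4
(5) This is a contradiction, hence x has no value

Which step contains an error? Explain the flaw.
Step 4: Combining: x < 4 and x > 4

Step 4 incorrectly combines the conditions. From x <= 4 and x >= 4, the intersection is x = 4. The error treats the 'or' cases as 'and' requirements. The correct conclusion is that x = 4 is the unique solution, not that no solution exists.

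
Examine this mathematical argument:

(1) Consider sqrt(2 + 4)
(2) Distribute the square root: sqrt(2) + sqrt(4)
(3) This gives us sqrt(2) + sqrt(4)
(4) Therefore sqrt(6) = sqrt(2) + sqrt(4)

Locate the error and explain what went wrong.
Step 2: Distribute the square root: sqrt(2) + sqrt(4)

Step 2 incorrectly 'distributes' the square root over addition. The square root function does not distribute: sqrt(a + b) ≠ sqrt(a) + sqrt(b). In fact, sqrt(2 + 4) = sqrt(6) ≈ 2.4495, while sqrt(2) + sqrt(4) ≈ 3.4142.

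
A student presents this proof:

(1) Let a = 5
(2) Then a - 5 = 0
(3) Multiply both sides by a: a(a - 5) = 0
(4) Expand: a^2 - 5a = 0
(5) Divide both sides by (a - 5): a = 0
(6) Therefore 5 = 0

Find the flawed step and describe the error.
Step 5: Divide both sides by (a - 5): a = 0

Step 5 divides both sides by (a - 5). However, since a = 5, we have (a - 5) = 0. Division by zero is undefined, making this step invalid.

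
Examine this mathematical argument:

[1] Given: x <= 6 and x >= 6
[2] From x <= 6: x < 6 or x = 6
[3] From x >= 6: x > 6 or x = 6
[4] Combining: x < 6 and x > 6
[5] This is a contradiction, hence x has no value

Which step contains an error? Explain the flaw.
Step 4: Combining: x < 6 and x > 6

Step 4 incorrectly combines the conditions. From x <= 6 and x >= 6, the intersection is x = 6. The error treats the 'or' cases as 'and' requirements. The correct conclusion is that x = 6 is the unique solution, not that no solution exists.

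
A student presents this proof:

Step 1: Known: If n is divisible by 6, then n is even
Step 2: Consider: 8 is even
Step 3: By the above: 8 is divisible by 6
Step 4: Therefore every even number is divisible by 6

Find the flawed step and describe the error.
Step 3: By the above: 8 is divisible by 6

Step 3 commits the fallacy of affirming the consequent. The known fact 'divisible by 6 → even' does NOT imply 'even → divisible by 6'. That would be the converse, which is false. For example, 8 is even but 8 ÷ 6 = 1.33, which is not an integer.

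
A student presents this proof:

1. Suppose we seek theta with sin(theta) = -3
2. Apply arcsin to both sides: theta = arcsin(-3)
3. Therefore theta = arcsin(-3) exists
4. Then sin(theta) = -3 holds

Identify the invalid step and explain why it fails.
Step 2: Apply arcsin to both sides: theta = arcsin(-3)

Step 2 applies arcsin to -3. However, arcsin(x) is only defined for x in [-1, 1] because sin(theta) can only produce values in that range. Since |-3| > 1, arcsin(-3) is undefined. There is no angle whose sine equals -3.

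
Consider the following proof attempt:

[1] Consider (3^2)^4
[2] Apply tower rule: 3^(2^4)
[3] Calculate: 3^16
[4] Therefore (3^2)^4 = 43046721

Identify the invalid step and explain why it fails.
Step 2: Apply tower rule: 3^(2^4)

Step 2 incorrectly states that (a^b)^c = a^(b^c). The correct rule is (a^b)^c = a^(b×c). The actual value is (3^2)^4 = 3^8 = 6561, not 3^16 = 43046721.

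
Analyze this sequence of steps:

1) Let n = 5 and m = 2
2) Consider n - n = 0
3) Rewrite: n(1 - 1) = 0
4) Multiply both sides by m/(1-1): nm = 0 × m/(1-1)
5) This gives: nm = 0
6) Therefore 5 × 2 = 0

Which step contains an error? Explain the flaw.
Step 4: Multiply both sides by m/(1-1): nm = 0 × m/(1-1)

Step 4 multiplies both sides by m/(1-1). However, 1-1 = 0, so this is multiplication by m/0, which is undefined. We cannot multiply by an undefined expression.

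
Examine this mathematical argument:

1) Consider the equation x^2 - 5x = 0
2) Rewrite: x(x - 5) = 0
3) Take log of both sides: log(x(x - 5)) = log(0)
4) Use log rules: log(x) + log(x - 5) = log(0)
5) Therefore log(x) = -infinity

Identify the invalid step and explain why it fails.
Step 3: Take log of both sides: log(x(x - 5)) = log(0)

Step 3 takes the logarithm of both sides, resulting in log(0) on the right side. The logarithm is only defined for positive numbers; log(0) is undefined (approaches negative infinity). This operation is invalid.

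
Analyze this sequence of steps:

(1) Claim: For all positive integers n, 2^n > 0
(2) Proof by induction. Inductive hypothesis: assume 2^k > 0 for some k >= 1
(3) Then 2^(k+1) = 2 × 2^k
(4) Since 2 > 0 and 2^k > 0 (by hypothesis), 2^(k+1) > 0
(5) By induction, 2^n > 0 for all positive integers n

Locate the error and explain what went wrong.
Step 5: By induction, 2^n > 0 for all positive integers n

Step 5 concludes the proof by induction, but no base case was ever established. A valid induction proof requires: (1) a base case proving 2^1 > 0, and (2) an inductive step showing IF 2^k > 0 THEN 2^(k+1) > 0. Steps 2-4 correctly establish the inductive step, but without the base case the conclusion in step 5 does not follow.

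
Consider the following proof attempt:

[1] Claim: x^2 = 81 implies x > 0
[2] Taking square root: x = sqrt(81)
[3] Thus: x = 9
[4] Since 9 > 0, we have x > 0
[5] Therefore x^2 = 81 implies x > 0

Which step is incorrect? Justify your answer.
Step 2: Taking square root: x = sqrt(81)

Step 2 takes the square root and assumes the positive root only. The equation x^2 = 81 actually has two solutions: x = 9 and x = -9. The proof silently assumes x > 0 without justification, then uses this assumption to conclude x > 0, which is circular. The counterexample x = -9 shows the claim is false.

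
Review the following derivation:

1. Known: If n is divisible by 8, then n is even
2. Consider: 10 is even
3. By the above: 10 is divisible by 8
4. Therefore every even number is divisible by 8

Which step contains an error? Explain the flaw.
Step 3: By the above: 10 is divisible by 8

Step 3 commits the fallacy of affirming the consequent. The known fact 'divisible by 8 → even' does NOT imply 'even → divisible by 8'. That would be the converse, which is false. For example, 10 is even but 10 ÷ 8 = 1.25, which is not an integer.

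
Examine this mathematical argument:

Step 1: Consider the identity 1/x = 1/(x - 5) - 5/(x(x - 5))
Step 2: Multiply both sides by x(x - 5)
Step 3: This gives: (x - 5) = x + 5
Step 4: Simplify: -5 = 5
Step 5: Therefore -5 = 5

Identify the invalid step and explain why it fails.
Step 3: This gives: (x - 5) = x + 5

Step 3 makes a sign error when clearing denominators. Multiplying -5/(x(x - 5)) by x(x - 5) gives -5, not +5. The correct result is (x - 5) = x - 5, which is trivially true, not (x - 5) = x + 5. (Step 1 is a valid identity: 1/(x - 5) - 5/(x(x - 5)) = (x - 5)/(x(x - 5)) = 1/x.)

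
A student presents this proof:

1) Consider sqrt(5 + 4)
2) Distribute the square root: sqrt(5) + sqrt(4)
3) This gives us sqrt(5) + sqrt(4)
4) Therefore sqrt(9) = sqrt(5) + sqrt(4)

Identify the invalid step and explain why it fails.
Step 2: Distribute the square root: sqrt(5) + sqrt(4)

Step 2 incorrectly 'distributes' the square root over addition. The square root function does not distribute: sqrt(a + b) ≠ sqrt(a) + sqrt(b). In fact, sqrt(5 + 4) = sqrt(9) ≈ 3.0000, while sqrt(5) + sqrt(4) ≈ 4.2361.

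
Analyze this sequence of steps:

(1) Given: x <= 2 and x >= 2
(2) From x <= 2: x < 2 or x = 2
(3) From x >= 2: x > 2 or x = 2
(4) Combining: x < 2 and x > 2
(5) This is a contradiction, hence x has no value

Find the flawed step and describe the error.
Step 4: Combining: x < 2 and x > 2

Step 4 incorrectly combines the conditions. From x <= 2 and x >= 2, the intersection is x = 2. The error treats the 'or' cases as 'and' requirements. The correct conclusion is that x = 2 is the unique solution, not that no solution exists.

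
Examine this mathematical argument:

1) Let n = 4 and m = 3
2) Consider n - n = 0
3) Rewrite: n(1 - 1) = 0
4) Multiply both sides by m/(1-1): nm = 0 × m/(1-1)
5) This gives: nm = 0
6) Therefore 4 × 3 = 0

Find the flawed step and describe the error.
Step 4: Multiply both sides by m/(1-1): nm = 0 × m/(1-1)

Step 4 multiplies both sides by m/(1-1). However, 1-1 = 0, so this is multiplication by m/0, which is undefined. We cannot multiply by an undefined expression.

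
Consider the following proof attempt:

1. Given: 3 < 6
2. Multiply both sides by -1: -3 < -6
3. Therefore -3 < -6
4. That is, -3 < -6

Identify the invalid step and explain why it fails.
Step 2: Multiply both sides by -1: -3 < -6

Step 2 multiplies both sides by -1 but fails to reverse the inequality sign. When multiplying (or dividing) an inequality by a negative number, the direction must be reversed. Since 3 < 6, we should get -3 > -6, i.e., -3 > -6.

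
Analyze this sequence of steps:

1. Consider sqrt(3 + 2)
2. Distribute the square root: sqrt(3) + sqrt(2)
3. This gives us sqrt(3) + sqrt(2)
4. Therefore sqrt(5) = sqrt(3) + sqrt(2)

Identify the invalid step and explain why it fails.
Step 2: Distribute the square root: sqrt(3) + sqrt(2)

Step 2 incorrectly 'distributes' the square root over addition. The square root function does not distribute: sqrt(a + b) ≠ sqrt(a) + sqrt(b). In fact, sqrt(3 + 2) = sqrt(5) ≈ 2.2361, while sqrt(3) + sqrt(2) ≈ 3.1463.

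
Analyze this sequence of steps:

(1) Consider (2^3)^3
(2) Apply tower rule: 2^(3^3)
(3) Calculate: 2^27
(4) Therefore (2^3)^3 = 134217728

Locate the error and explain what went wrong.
Step 2: Apply tower rule: 2^(3^3)

Step 2 incorrectly states that (a^b)^c = a^(b^c). The correct rule is (a^b)^c = a^(b×c). The actual value is (2^3)^3 = 2^9 = 512, not 2^27 = 134217728.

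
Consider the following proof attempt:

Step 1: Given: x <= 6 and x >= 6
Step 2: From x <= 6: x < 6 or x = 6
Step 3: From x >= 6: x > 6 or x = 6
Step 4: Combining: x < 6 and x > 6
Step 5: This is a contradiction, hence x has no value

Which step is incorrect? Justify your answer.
Step 4: Combining: x < 6 and x > 6

Step 4 incorrectly combines the conditions. From x <= 6 and x >= 6, the intersection is x = 6. The error treats the 'or' cases as 'and' requirements. The correct conclusion is that x = 6 is the unique solution, not that no solution exists.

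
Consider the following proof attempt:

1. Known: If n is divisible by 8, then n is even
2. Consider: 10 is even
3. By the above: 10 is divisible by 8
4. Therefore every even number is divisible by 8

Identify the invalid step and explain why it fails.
Step 3: By the above: 10 is divisible by 8

Step 3 commits the fallacy of affirming the consequent. The known fact 'divisible by 8 → even' does NOT imply 'even → divisible by 8'. That would be the converse, which is false. For example, 10 is even but 10 ÷ 8 = 1.25, which is not an integer.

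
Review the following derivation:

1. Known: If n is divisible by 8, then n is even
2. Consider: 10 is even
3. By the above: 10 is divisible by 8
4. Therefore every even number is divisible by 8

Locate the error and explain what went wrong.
Step 3: By the above: 10 is divisible by 8

Step 3 commits the fallacy of affirming the consequent. The known fact 'divisible by 8 → even' does NOT imply 'even → divisible by 8'. That would be the converse, which is false. For example, 10 is even but 10 ÷ 8 = 1.25, which is not an integer.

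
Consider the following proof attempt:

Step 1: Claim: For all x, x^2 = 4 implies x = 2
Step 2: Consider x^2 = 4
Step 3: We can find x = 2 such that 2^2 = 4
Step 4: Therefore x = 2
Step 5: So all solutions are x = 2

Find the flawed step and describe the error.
Step 4: Therefore x = 2

Step 4 incorrectly concludes that x = 2 is the only solution. The proof shows that x = 2 is A solution (existence), but does not show it is the ONLY solution (uniqueness). In fact, x = -2 is also a solution since (-2)^2 = 4. Finding one solution doesn't prove there are no others.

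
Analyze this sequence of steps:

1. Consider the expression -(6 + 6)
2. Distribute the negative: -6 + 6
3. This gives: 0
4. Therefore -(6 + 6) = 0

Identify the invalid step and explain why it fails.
Step 2: Distribute the negative: -6 + 6

Step 2 incorrectly distributes the negative sign. The correct distribution is -(6 + 6) = -6 - 6 = -12. The negative must be applied to both terms, not just the first. The error treats -(6 + 6) as -6 + 6, which equals 0 instead of -12.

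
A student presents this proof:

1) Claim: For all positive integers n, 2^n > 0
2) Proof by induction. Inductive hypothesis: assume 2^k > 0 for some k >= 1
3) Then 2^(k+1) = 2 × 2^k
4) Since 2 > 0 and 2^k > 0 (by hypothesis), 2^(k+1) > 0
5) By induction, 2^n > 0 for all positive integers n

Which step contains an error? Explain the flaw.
Step 5: By induction, 2^n > 0 for all positive integers n

Step 5 concludes the proof by induction, but no base case was ever established. A valid induction proof requires: (1) a base case proving 2^1 > 0, and (2) an inductive step showing IF 2^k > 0 THEN 2^(k+1) > 0. Steps 2-4 correctly establish the inductive step, but without the base case the conclusion in step 5 does not follow.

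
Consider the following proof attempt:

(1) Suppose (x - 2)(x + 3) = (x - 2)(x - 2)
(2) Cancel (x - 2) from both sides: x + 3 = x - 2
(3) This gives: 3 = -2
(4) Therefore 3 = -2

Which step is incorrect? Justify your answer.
Step 2: Cancel (x - 2) from both sides: x + 3 = x - 2

Step 2 cancels (x - 2) from both sides. This is only valid if (x - 2) ≠ 0, i.e., x ≠ 2. When x = 2, both sides equal zero regardless of the other factors. The correct approach requires considering x = 2 as a separate case.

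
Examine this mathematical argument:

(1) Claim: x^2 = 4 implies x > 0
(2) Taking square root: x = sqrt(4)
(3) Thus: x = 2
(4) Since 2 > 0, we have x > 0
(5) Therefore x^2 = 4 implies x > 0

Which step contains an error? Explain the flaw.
Step 2: Taking square root: x = sqrt(4)

Step 2 takes the square root and assumes the positive root only. The equation x^2 = 4 actually has two solutions: x = 2 and x = -2. The proof silently assumes x > 0 without justification, then uses this assumption to conclude x > 0, which is circular. The counterexample x = -2 shows the claim is false.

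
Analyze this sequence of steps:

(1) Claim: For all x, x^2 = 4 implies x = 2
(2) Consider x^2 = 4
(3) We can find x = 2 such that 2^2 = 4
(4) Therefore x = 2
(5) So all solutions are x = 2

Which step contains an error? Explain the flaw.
Step 4: Therefore x = 2

Step 4 incorrectly concludes that x = 2 is the only solution. The proof shows that x = 2 is A solution (existence), but does not show it is the ONLY solution (uniqueness). In fact, x = -2 is also a solution since (-2)^2 = 4. Finding one solution doesn't prove there are no others.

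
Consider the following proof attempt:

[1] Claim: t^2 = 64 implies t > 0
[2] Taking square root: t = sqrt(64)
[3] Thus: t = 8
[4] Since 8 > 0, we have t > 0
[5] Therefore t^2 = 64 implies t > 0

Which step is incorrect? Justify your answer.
Step 2: Taking square root: t = sqrt(64)

Step 2 takes the square root and assumes the positive root only. The equation t^2 = 64 actually has two solutions: t = 8 and t = -8. The proof silently assumes t > 0 without justification, then uses this assumption to conclude t > 0, which is circular. The counterexample t = -8 shows the claim is false.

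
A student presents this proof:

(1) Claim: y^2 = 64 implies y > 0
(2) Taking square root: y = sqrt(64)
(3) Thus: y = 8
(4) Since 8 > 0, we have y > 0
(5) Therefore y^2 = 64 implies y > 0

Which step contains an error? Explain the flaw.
Step 2: Taking square root: y = sqrt(64)

Step 2 takes the square root and assumes the positive root only. The equation y^2 = 64 actually has two solutions: y = 8 and y = -8. The proof silently assumes y > 0 without justification, then uses this assumption to conclude y > 0, which is circular. The counterexample y = -8 shows the claim is false.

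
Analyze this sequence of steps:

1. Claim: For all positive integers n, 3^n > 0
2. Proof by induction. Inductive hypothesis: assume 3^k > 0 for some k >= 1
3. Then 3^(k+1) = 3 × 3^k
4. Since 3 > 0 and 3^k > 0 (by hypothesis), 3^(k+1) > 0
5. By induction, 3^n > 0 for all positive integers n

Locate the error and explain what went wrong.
Step 5: By induction, 3^n > 0 for all positive integers n

Step 5 concludes the proof by induction, but no base case was ever established. A valid induction proof requires: (1) a base case proving 3^1 > 0, and (2) an inductive step showing IF 3^k > 0 THEN 3^(k+1) > 0. Steps 2-4 correctly establish the inductive step, but without the base case the conclusion in step 5 does not follow.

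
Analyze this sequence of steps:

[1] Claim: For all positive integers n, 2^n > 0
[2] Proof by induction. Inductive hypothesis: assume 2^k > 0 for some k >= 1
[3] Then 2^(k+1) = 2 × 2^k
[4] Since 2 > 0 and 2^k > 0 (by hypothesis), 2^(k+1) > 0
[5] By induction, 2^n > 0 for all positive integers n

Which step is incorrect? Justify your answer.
Step 5: By induction, 2^n > 0 for all positive integers n

Step 5 concludes the proof by induction, but no base case was ever established. A valid induction proof requires: (1) a base case proving 2^1 > 0, and (2) an inductive step showing IF 2^k > 0 THEN 2^(k+1) > 0. Steps 2-4 correctly establish the inductive step, but without the base case the conclusion in step 5 does not follow.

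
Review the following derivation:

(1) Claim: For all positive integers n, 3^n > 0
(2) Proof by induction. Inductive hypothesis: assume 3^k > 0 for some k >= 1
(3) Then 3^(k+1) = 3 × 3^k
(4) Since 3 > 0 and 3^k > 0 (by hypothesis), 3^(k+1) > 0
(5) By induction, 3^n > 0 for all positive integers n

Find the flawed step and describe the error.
Step 5: By induction, 3^n > 0 for all positive integers n

Step 5 concludes the proof by induction, but no base case was ever established. A valid induction proof requires: (1) a base case proving 3^1 > 0, and (2) an inductive step showing IF 3^k > 0 THEN 3^(k+1) > 0. Steps 2-4 correctly establish the inductive step, but without the base case the conclusion in step 5 does not follow.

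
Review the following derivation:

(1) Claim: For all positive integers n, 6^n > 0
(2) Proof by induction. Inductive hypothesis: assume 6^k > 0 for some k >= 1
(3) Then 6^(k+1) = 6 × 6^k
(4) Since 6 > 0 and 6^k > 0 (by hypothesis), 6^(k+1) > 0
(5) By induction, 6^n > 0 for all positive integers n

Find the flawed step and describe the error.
Step 5: By induction, 6^n > 0 for all positive integers n

Step 5 concludes the proof by induction, but no base case was ever established. A valid induction proof requires: (1) a base case proving 6^1 > 0, and (2) an inductive step showing IF 6^k > 0 THEN 6^(k+1) > 0. Steps 2-4 correctly establish the inductive step, but without the base case the conclusion in step 5 does not follow.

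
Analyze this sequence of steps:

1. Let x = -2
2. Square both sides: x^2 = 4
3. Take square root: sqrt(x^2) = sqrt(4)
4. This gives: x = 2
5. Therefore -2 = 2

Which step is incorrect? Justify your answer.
Step 4: This gives: x = 2

Step 4 incorrectly states that sqrt(x^2) = x. The correct identity is sqrt(x^2) = |x|. Since x = -2 < 0, we have sqrt(x^2) = |-2| = 2, not x = -2.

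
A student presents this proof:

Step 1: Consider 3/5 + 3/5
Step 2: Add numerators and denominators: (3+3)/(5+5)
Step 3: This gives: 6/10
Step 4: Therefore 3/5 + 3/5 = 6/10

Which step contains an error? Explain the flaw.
Step 2: Add numerators and denominators: (3+3)/(5+5)

Step 2 incorrectly adds fractions by separately adding numerators and denominators. This is wrong. The correct method requires a common denominator: 3/5 + 3/5 = (3×5 + 3×5)/(5×5) = 30/25 = 6/5. The method used gives 6/10, which is different.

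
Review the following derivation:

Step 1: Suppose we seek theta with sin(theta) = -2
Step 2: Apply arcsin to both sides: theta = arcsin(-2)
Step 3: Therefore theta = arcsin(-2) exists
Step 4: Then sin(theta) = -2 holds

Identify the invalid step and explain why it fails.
Step 2: Apply arcsin to both sides: theta = arcsin(-2)

Step 2 applies arcsin to -2. However, arcsin(x) is only defined for x in [-1, 1] because sin(theta) can only produce values in that range. Since |-2| > 1, arcsin(-2) is undefined. There is no angle whose sine equals -2.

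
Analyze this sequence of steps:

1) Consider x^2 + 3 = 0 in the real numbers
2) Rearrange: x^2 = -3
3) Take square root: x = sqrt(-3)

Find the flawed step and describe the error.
Step 3: Take square root: x = sqrt(-3)

Step 3 takes the square root of -3, which is negative. In the real number system, the square root of a negative number is undefined. The equation x^2 + 3 = 0 has no real solutions. Square roots of negative numbers only exist in the complex numbers.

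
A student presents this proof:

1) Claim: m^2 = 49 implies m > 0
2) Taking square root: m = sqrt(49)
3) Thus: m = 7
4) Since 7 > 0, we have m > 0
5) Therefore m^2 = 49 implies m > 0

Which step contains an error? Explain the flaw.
Step 2: Taking square root: m = sqrt(49)

Step 2 takes the square root and assumes the positive root only. The equation m^2 = 49 actually has two solutions: m = 7 and m = -7. The proof silently assumes m > 0 without justification, then uses this assumption to conclude m > 0, which is circular. The counterexample m = -7 shows the claim is false.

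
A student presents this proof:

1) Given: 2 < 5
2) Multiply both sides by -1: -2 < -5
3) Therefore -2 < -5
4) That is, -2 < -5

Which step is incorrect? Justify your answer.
Step 2: Multiply both sides by -1: -2 < -5

Step 2 multiplies both sides by -1 but fails to reverse the inequality sign. When multiplying (or dividing) an inequality by a negative number, the direction must be reversed. Since 2 < 5, we should get -2 > -5, i.e., -2 > -5.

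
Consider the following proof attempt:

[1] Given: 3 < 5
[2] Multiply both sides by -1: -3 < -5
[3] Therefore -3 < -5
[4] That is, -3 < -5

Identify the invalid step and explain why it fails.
Step 2: Multiply both sides by -1: -3 < -5

Step 2 multiplies both sides by -1 but fails to reverse the inequality sign. When multiplying (or dividing) an inequality by a negative number, the direction must be reversed. Since 3 < 5, we should get -3 > -5, i.e., -3 > -5.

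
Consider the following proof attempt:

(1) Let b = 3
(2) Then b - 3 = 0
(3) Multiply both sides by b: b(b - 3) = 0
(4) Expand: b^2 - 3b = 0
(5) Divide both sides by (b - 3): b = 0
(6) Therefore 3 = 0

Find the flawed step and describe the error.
Step 5: Divide both sides by (b - 3): b = 0

Step 5 divides both sides by (b - 3). However, since b = 3, we have (b - 3) = 0. Division by zero is undefined, making this step invalid.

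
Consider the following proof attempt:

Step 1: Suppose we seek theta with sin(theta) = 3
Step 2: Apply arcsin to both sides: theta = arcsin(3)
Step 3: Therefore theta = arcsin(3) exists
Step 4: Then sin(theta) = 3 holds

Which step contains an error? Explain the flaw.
Step 2: Apply arcsin to both sides: theta = arcsin(3)

Step 2 applies arcsin to 3. However, arcsin(x) is only defined for x in [-1, 1] because sin(theta) can only produce values in that range. Since |3| > 1, arcsin(3) is undefined. There is no angle whose sine equals 3.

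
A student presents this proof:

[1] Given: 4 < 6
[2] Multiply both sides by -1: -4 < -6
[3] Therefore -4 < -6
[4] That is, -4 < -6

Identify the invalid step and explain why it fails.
Step 2: Multiply both sides by -1: -4 < -6

Step 2 multiplies both sides by -1 but fails to reverse the inequality sign. When multiplying (or dividing) an inequality by a negative number, the direction must be reversed. Since 4 < 6, we should get -4 > -6, i.e., -4 > -6.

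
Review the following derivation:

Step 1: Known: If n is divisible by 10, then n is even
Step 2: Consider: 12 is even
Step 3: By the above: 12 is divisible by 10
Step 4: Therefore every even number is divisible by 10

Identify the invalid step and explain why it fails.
Step 3: By the above: 12 is divisible by 10

Step 3 commits the fallacy of affirming the consequent. The known fact 'divisible by 10 → even' does NOT imply 'even → divisible by 10'. That would be the converse, which is false. For example, 12 is even but 12 ÷ 10 = 1.20, which is not an integer.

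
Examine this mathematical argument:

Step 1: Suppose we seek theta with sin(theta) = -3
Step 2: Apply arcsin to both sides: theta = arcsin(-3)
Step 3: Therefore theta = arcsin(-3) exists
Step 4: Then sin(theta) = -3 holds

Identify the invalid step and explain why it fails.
Step 2: Apply arcsin to both sides: theta = arcsin(-3)

Step 2 applies arcsin to -3. However, arcsin(x) is only defined for x in [-1, 1] because sin(theta) can only produce values in that range. Since |-3| > 1, arcsin(-3) is undefined. There is no angle whose sine equals -3.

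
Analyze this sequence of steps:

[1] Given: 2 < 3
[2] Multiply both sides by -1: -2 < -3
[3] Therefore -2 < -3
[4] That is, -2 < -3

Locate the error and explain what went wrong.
Step 2: Multiply both sides by -1: -2 < -3

Step 2 multiplies both sides by -1 but fails to reverse the inequality sign. When multiplying (or dividing) an inequality by a negative number, the direction must be reversed. Since 2 < 3, we should get -2 > -3, i.e., -2 > -3.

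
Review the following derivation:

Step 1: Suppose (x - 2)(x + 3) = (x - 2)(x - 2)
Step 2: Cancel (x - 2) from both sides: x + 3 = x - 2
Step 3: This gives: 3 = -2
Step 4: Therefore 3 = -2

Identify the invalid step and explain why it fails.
Step 2: Cancel (x - 2) from both sides: x + 3 = x - 2

Step 2 cancels (x - 2) from both sides. This is only valid if (x - 2) ≠ 0, i.e., x ≠ 2. When x = 2, both sides equal zero regardless of the other factors. The correct approach requires considering x = 2 as a separate case.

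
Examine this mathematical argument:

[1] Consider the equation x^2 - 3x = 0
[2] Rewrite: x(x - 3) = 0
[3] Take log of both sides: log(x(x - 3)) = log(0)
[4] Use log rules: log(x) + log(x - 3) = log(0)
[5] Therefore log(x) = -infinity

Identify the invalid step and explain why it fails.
Step 3: Take log of both sides: log(x(x - 3)) = log(0)

Step 3 takes the logarithm of both sides, resulting in log(0) on the right side. The logarithm is only defined for positive numbers; log(0) is undefined (approaches negative infinity). This operation is invalid.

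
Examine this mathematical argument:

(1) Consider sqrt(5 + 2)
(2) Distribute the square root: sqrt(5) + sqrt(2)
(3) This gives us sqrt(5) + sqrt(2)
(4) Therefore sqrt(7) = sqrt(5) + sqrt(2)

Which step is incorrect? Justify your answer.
Step 2: Distribute the square root: sqrt(5) + sqrt(2)

Step 2 incorrectly 'distributes' the square root over addition. The square root function does not distribute: sqrt(a + b) ≠ sqrt(a) + sqrt(b). In fact, sqrt(5 + 2) = sqrt(7) ≈ 2.6458, while sqrt(5) + sqrt(2) ≈ 3.6503.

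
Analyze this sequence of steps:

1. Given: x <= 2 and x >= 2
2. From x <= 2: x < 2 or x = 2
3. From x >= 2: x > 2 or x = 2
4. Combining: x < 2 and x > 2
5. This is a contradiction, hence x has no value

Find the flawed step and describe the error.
Step 4: Combining: x < 2 and x > 2

Step 4 incorrectly combines the conditions. From x <= 2 and x >= 2, the intersection is x = 2. The error treats the 'or' cases as 'and' requirements. The correct conclusion is that x = 2 is the unique solution, not that no solution exists.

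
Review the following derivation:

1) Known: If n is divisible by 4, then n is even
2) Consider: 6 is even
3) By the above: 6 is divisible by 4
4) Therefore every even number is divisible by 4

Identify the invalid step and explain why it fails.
Step 3: By the above: 6 is divisible by 4

Step 3 commits the fallacy of affirming the consequent. The known fact 'divisible by 4 → even' does NOT imply 'even → divisible by 4'. That would be the converse, which is false. For example, 6 is even but 6 ÷ 4 = 1.50, which is not an integer.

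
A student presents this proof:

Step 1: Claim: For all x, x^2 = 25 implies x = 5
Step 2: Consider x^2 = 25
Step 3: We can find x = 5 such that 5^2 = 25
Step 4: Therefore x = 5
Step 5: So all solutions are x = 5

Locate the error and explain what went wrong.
Step 4: Therefore x = 5

Step 4 incorrectly concludes that x = 5 is the only solution. The proof shows that x = 5 is A solution (existence), but does not show it is the ONLY solution (uniqueness). In fact, x = -5 is also a solution since (-5)^2 = 25. Finding one solution doesn't prove there are no others.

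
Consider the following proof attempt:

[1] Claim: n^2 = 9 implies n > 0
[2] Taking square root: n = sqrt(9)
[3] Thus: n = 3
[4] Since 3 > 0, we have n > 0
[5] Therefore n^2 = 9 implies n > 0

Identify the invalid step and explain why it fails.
Step 2: Taking square root: n = sqrt(9)

Step 2 takes the square root and assumes the positive root only. The equation n^2 = 9 actually has two solutions: n = 3 and n = -3. The proof silently assumes n > 0 without justification, then uses this assumption to conclude n > 0, which is circular. The counterexample n = -3 shows the claim is false.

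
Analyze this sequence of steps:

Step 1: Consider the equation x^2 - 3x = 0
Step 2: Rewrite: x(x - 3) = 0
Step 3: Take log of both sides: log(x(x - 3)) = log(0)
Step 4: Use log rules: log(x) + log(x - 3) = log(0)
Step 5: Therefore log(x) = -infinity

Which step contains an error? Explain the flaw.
Step 3: Take log of both sides: log(x(x - 3)) = log(0)

Step 3 takes the logarithm of both sides, resulting in log(0) on the right side. The logarithm is only defined for positive numbers; log(0) is undefined (approaches negative infinity). This operation is invalid.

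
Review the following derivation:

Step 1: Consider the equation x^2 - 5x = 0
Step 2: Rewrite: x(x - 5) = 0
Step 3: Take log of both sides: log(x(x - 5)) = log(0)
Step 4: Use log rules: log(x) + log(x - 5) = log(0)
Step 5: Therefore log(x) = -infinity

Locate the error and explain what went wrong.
Step 3: Take log of both sides: log(x(x - 5)) = log(0)

Step 3 takes the logarithm of both sides, resulting in log(0) on the right side. The logarithm is only defined for positive numbers; log(0) is undefined (approaches negative infinity). This operation is invalid.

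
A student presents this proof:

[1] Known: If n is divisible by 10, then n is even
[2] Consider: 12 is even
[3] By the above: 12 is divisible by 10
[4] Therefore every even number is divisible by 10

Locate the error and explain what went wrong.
Step 3: By the above: 12 is divisible by 10

Step 3 commits the fallacy of affirming the consequent. The known fact 'divisible by 10 → even' does NOT imply 'even → divisible by 10'. That would be the converse, which is false. For example, 12 is even but 12 ÷ 10 = 1.20, which is not an integer.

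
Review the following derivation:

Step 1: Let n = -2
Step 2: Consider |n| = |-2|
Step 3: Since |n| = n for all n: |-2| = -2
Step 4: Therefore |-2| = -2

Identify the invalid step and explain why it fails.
Step 3: Since |n| = n for all n: |-2| = -2

Step 3 incorrectly states that |n| = n for all n. The correct definition is |n| = n when n >= 0, and |n| = -n when n < 0. Since -2 < 0, we have |-2| = -(-2) = 2, not -2.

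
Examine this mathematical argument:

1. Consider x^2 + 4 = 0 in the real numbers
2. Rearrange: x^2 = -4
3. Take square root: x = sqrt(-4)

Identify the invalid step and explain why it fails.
Step 3: Take square root: x = sqrt(-4)

Step 3 takes the square root of -4, which is negative. In the real number system, the square root of a negative number is undefined. The equation x^2 + 4 = 0 has no real solutions. Square roots of negative numbers only exist in the complex numbers.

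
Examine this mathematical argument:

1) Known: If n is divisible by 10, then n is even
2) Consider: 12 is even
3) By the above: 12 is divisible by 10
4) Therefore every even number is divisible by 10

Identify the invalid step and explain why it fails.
Step 3: By the above: 12 is divisible by 10

Step 3 commits the fallacy of affirming the consequent. The known fact 'divisible by 10 → even' does NOT imply 'even → divisible by 10'. That would be the converse, which is false. For example, 12 is even but 12 ÷ 10 = 1.20, which is not an integer.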